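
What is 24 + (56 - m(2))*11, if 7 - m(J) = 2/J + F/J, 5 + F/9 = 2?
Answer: 851/2 ≈ 425.50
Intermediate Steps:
F = -27 (F = -45 + 9*2 = -45 + 18 = -27)
m(J) = 7 + 25/J (m(J) = 7 - (2/J - 27/J) = 7 - (-25)/J = 7 + 25/J)
24 + (56 - m(2))*11 = 24 + (56 - (7 + 25/2))*11 = 24 + (56 - 1*39/2)*11 = 24 + (56 - 39/2)*11 = 24 + (73/2)*11 = 24 + 803/2 = 851/2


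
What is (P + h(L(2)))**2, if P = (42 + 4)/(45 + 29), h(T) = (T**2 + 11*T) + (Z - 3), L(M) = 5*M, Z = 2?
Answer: 60155536/1369 ≈ 43941.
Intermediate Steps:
h(T) = -1 + T**2 + 11*T (h(T) = (T**2 + 11*T) + (2 - 3) = (T**2 + 11*T) - 1 = -1 + T**2 + 11*T)
P = 23/37 (P = 46/74 = 46*(1/74) = 23/37 ≈ 0.62162)
(P + h(L(2)))**2 = (23/37 + (-1 + (5*2)**2 + 11*(5*2)))**2 = (23/37 + (-1 + 10**2 + 11*10))**2 = (23/37 + (-1 + 100 + 110))**2 = (23/37 + 209)**2 = (7756/37)**2 = 60155536/1369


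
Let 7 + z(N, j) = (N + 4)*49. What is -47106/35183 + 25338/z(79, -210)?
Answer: 350108247/71421490 ≈ 4.9020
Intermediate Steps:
z(N, j) = 189 + 49*N (z(N, j) = -7 + (N + 4)*49 = -7 + (4 + N)*49 = -7 + (196 + 49*N) = 189 + 49*N)
-47106/35183 + 25338/z(79, -210) = -47106/35183 + 25338/(189 + 49*79) = -47106*1/35183 + 25338/(189 + 3871) = -47106/35183 + 25338/4060 = -47106/35183 + 25338*(1/4060) = -47106/35183 + 12669/2030 = 350108247/71421490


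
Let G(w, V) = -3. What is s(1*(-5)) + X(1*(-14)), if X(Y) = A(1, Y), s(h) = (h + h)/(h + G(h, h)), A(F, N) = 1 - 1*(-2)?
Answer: 17/4 ≈ 4.2500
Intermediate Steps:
A(F, N) = 3 (A(F, N) = 1 + 2 = 3)
s(h) = 2*h/(-3 + h) (s(h) = (h + h)/(h - 3) = (2*h)/(-3 + h) = 2*h/(-3 + h))
X(Y) = 3
s(1*(-5)) + X(1*(-14)) = 2*(1*(-5))/(-3 + 1*(-5)) + 3 = 2*(-5)/(-3 - 5) + 3 = 2*(-5)/(-8) + 3 = 2*(-5)*(-⅛) + 3 = 5/4 + 3 = 17/4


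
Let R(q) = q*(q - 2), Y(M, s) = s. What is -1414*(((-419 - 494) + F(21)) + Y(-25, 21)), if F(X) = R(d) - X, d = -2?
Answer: 1279670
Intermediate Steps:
R(q) = q*(-2 + q)
F(X) = 8 - X (F(X) = -2*(-2 - 2) - X = -2*(-4) - X = 8 - X)
-1414*(((-419 - 494) + F(21)) + Y(-25, 21)) = -1414*(((-419 - 494) + (8 - 1*21)) + 21) = -1414*((-913 + (8 - 21)) + 21) = -1414*((-913 - 13) + 21) = -1414*(-926 + 21) = -1414*(-905) = 1279670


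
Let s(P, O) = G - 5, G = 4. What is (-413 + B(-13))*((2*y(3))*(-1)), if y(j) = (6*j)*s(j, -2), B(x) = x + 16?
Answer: -14760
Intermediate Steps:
B(x) = 16 + x
s(P, O) = -1 (s(P, O) = 4 - 5 = -1)
y(j) = -6*j (y(j) = (6*j)*(-1) = -6*j)
(-413 + B(-13))*((2*y(3))*(-1)) = (-413 + (16 - 13))*((2*(-6*3))*(-1)) = (-413 + 3)*((2*(-18))*(-1)) = -(-14760)*(-1) = -410*36 = -14760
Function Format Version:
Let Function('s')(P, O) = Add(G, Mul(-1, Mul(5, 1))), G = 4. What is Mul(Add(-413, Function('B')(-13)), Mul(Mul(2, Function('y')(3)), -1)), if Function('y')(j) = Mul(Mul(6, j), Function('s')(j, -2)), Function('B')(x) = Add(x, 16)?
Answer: -14760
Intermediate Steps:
Function('B')(x) = Add(16, x)
Function('s')(P, O) = -1 (Function('s')(P, O) = Add(4, Mul(-1, Mul(5, 1))) = Add(4, Mul(-1, 5)) = Add(4, -5) = -1)
Function('y')(j) = Mul(-6, j) (Function('y')(j) = Mul(Mul(6, j), -1) = Mul(-6, j))
Mul(Add(-413, Function('B')(-13)), Mul(Mul(2, Function('y')(3)), -1)) = Mul(Add(-413, Add(16, -13)), Mul(Mul(2, Mul(-6, 3)), -1)) = Mul(Add(-413, 3), Mul(Mul(2, -18), -1)) = Mul(-410, Mul(-36, -1)) = Mul(-410, 36) = -14760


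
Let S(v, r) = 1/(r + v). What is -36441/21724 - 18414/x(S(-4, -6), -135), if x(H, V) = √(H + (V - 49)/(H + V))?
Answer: -36441/21724 - 6138*√230331990/5683 ≈ -16393.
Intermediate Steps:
x(H, V) = √(H + (-49 + V)/(H + V))
-36441/21724 - 18414/x(S(-4, -6), -135) = -36441/21724 - 18414*1/(√(-1/(1/(-6 - 4) - 135))*√(184 - (1/(-6 - 4) - 135)/(-6 - 4))) = -36441*1/21724 - 18414*1/(√(-1/(1/(-10) - 135))*√(184 - 1*(1/(-10) - 135)/(-10))) = -36441/21724 - 18414*1/(√(-1/(-⅒ - 135))*√(184 + (-⅒ - 135)/10)) = -36441/21724 - 18414*10*√17049/(17049*√(-1/(-1351/10))) = -36441/21724 - 18414*√230331990/17049 = -36441/21724 - 6138*√230331990/5683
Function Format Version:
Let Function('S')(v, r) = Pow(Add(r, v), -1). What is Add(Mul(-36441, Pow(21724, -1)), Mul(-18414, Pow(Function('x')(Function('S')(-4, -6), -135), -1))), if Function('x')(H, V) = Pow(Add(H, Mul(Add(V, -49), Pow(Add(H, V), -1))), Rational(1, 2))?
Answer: Add(Rational(-36441, 21724), Mul(Rational(-6138, 5683), Pow(230331990, Rational(1, 2)))) ≈ -16393.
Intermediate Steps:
Function('x')(H, V) = Pow(Add(H, Mul(Pow(Add(H, V), -1), Add(-49, V))), Rational(1, 2)) (Function('x')(H, V) = Pow(Add(H, Mul(Add(-49, V), Pow(Add(H, V), -1))), Rational(1, 2)) = Pow(Add(H, Mul(Pow(Add(H, V), -1), Add(-49, V))), Rational(1, 2)))
Add(Mul(-36441, Pow(21724, -1)), Mul(-18414, Pow(Function('x')(Function('S')(-4, -6), -135), -1))) = Add(Mul(-36441, Pow(21724, -1)), Mul(-18414, Pow(Pow(Mul(Pow(Add(Pow(Add(-6, -4), -1), -135), -1), Add(-49, -135, Mul(Pow(Add(-6, -4), -1), Add(Pow(Add(-6, -4), -1), -135)))), Rational(1, 2)), -1))) = Add(Mul(-36441, Rational(1, 21724)), Mul(-18414, Pow(Pow(Mul(Pow(Add(Pow(-10, -1), -135), -1), Add(-49, -135, Mul(Pow(-10, -1), Add(Pow(-10, -1), -135)))), Rational(1, 2)), -1))) = Add(Rational(-36441, 21724), Mul(-18414, Pow(Pow(Mul(Pow(Add(Rational(-1, 10), -135), -1), Add(-49, -135, Mul(Rational(-1, 10), Add(Rational(-1, 10), -135)))), Rational(1, 2)), -1))) = Add(Rational(-36441, 21724), Mul(-18414, Pow(Pow(Mul(Pow(Rational(-1351, 10), -1), Add(-49, -135, Mul(Rational(-1, 10), Rational(-1351, 10)))), Rational(1, 2)), -1))) = Add(Rational(-36441, 21724), Mul(-18414, Pow(Pow(Mul(Rational(-10, 1351), Add(-49, -135, Rational(1351, 100))), Rational(1, 2)), -1))) = Add(Rational(-36441, 21724), Mul(-18414, Pow(Pow(Mul(Rational(-10, 1351), Rational(-17049, 100)), Rational(1, 2)), -1))) = Add(Rational(-36441, 21724), Mul(-18414, Pow(Pow(Rational(17049, 13510), Rational(1, 2)), -1))) = Add(Rational(-36441, 21724), Mul(-18414, Pow(Mul(Rational(1, 13510), Pow(230331990, Rational(1, 2))), -1))) = Add(Rational(-36441, 21724), Mul(-18414, Mul(Rational(1, 17049), Pow(230331990, Rational(1, 2))))) = Add(Rational(-36441, 21724), Mul(Rational(-6138, 5683), Pow(230331990, Rational(1, 2))))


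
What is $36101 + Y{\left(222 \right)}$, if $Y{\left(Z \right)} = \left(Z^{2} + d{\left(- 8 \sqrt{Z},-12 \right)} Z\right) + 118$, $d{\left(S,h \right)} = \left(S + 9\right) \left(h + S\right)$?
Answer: $3215703 + 5328 \sqrt{222} \approx 3.2951 \cdot 10^{6}$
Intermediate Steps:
$d{\left(S,h \right)} = \left(9 + S\right) \left(S + h\right)$
$Y{\left(Z \right)} = 118 + Z^{2} + Z \left(-108 + 24 \sqrt{Z} + 64 Z\right)$ ($Y{\left(Z \right)} = \left(Z^{2} + \left(\left(- 8 \sqrt{Z}\right)^{2} + 9 \left(- 8 \sqrt{Z}\right) + 9 \left(-12\right) + - 8 \sqrt{Z} \left(-12\right)\right) Z\right) + 118 = \left(Z^{2} + \left(64 Z - 72 \sqrt{Z} - 108 + 96 \sqrt{Z}\right) Z\right) + 118 = \left(Z^{2} + \left(-108 + 24 \sqrt{Z} + 64 Z\right) Z\right) + 118 = \left(Z^{2} + Z \left(-108 + 24 \sqrt{Z} + 64 Z\right)\right) + 118 = 118 + Z^{2} + Z \left(-108 + 24 \sqrt{Z} + 64 Z\right)$)
$36101 + Y{\left(222 \right)} = 36101 + \left(118 - 23976 + 24 \cdot 222^{\frac{3}{2}} + 65 \cdot 222^{2}\right) = 36101 + \left(118 - 23976 + 24 \cdot 222 \sqrt{222} + 65 \cdot 49284\right) = 36101 + \left(118 - 23976 + 5328 \sqrt{222} + 3203460\right) = 36101 + \left(3179602 + 5328 \sqrt{222}\right) = 3215703 + 5328 \sqrt{222}$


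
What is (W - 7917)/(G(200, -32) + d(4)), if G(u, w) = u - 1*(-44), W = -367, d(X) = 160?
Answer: -2071/101 ≈ -20.505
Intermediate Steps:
G(u, w) = 44 + u (G(u, w) = u + 44 = 44 + u)
(W - 7917)/(G(200, -32) + d(4)) = (-367 - 7917)/((44 + 200) + 160) = -8284/(244 + 160) = -8284/404 = -8284*1/404 = -2071/101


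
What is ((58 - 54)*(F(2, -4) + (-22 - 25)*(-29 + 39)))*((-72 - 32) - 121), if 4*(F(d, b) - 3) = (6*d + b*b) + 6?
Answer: 412650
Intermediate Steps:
F(d, b) = 9/2 + b**2/4 + 3*d/2 (F(d, b) = 3 + ((6*d + b*b) + 6)/4 = 3 + ((6*d + b**2) + 6)/4 = 3 + ((b**2 + 6*d) + 6)/4 = 3 + (6 + b**2 + 6*d)/4 = 3 + (3/2 + b**2/4 + 3*d/2) = 9/2 + b**2/4 + 3*d/2)
((58 - 54)*(F(2, -4) + (-22 - 25)*(-29 + 39)))*((-72 - 32) - 121) = ((58 - 54)*((9/2 + (1/4)*(-4)**2 + (3/2)*2) + (-22 - 25)*(-29 + 39)))*((-72 - 32) - 121) = (4*((9/2 + (1/4)*16 + 3) - 47*10))*(-104 - 121) = (4*((9/2 + 4 + 3) - 470))*(-225) = (4*(23/2 - 470))*(-225) = (4*(-917/2))*(-225) = -1834*(-225) = 412650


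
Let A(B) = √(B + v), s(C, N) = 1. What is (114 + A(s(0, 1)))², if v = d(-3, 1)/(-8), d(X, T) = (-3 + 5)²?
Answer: (228 + √2)²/4 ≈ 13158.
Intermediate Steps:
d(X, T) = 4 (d(X, T) = 2² = 4)
v = -½ (v = 4/(-8) = 4*(-⅛) = -½ ≈ -0.50000)
A(B) = √(-½ + B) (A(B) = √(B - ½) = √(-½ + B))
(114 + A(s(0, 1)))² = (114 + √(-2 + 4*1)/2)² = (114 + √(-2 + 4)/2)² = (114 + √2/2)²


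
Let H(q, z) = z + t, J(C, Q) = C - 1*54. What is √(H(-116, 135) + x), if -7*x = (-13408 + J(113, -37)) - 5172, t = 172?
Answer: √144690/7 ≈ 54.340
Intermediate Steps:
J(C, Q) = -54 + C (J(C, Q) = C - 54 = -54 + C)
x = 18521/7 (x = -((-13408 + (-54 + 113)) - 5172)/7 = -((-13408 + 59) - 5172)/7 = -(-13349 - 5172)/7 = -⅐*(-18521) = 18521/7 ≈ 2645.9)
H(q, z) = 172 + z (H(q, z) = z + 172 = 172 + z)
√(H(-116, 135) + x) = √((172 + 135) + 18521/7) = √(307 + 18521/7) = √(20670/7) = √144690/7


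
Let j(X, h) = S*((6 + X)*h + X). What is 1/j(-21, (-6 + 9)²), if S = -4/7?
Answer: 7/624 ≈ 0.011218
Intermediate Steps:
S = -4/7 (S = -4*⅐ = -4/7 ≈ -0.57143)
j(X, h) = -4*X/7 - 4*h*(6 + X)/7 (j(X, h) = -4*((6 + X)*h + X)/7 = -4*(h*(6 + X) + X)/7 = -4*(X + h*(6 + X))/7 = -4*X/7 - 4*h*(6 + X)/7)
1/j(-21, (-6 + 9)²) = 1/(-24*(-6 + 9)²/7 - 4/7*(-21) - 4/7*(-21)*(-6 + 9)²) = 1/(-24/7*3² + 12 - 4/7*(-21)*3²) = 1/(-24/7*9 + 12 - 4/7*(-21)*9) = 1/(-216/7 + 12 + 108) = 1/(624/7) = 7/624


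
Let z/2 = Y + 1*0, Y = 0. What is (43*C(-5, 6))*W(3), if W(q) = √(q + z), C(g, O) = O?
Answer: 258*√3 ≈ 446.87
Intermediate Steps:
z = 0 (z = 2*(0 + 1*0) = 2*(0 + 0) = 2*0 = 0)
W(q) = √q (W(q) = √(q + 0) = √q)
(43*C(-5, 6))*W(3) = (43*6)*√3 = 258*√3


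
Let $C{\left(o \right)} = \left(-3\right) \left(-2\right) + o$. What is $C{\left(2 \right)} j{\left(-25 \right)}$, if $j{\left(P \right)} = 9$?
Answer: $72$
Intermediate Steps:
$C{\left(o \right)} = 6 + o$
$C{\left(2 \right)} j{\left(-25 \right)} = \left(6 + 2\right) 9 = 8 \cdot 9 = 72$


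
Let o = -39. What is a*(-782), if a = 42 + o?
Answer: -2346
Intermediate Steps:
a = 3 (a = 42 - 39 = 3)
a*(-782) = 3*(-782) = -2346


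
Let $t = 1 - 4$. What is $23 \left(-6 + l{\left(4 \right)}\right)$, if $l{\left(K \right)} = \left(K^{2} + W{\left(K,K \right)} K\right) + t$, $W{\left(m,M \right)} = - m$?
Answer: $-207$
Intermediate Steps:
$t = -3$
$l{\left(K \right)} = -3$ ($l{\left(K \right)} = \left(K^{2} + - K K\right) - 3 = \left(K^{2} - K^{2}\right) - 3 = 0 - 3 = -3$)
$23 \left(-6 + l{\left(4 \right)}\right) = 23 \left(-6 - 3\right) = 23 \left(-9\right) = -207$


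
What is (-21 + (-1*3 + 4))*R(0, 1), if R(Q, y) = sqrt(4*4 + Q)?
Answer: -80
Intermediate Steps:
R(Q, y) = sqrt(16 + Q)
(-21 + (-1*3 + 4))*R(0, 1) = (-21 + (-1*3 + 4))*sqrt(16 + 0) = (-21 + (-3 + 4))*sqrt(16) = (-21 + 1)*4 = -20*4 = -80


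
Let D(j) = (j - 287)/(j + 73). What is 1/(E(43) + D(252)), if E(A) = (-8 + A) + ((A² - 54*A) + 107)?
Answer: -65/21522 ≈ -0.0030202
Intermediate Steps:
D(j) = (-287 + j)/(73 + j)
E(A) = 99 + A² - 53*A (E(A) = (-8 + A) + (107 + A² - 54*A) = 99 + A² - 53*A)
1/(E(43) + D(252)) = 1/((99 + 43² - 53*43) + (-287 + 252)/(73 + 252)) = 1/((99 + 1849 - 2279) - 35/325) = 1/(-331 + (1/325)*(-35)) = 1/(-331 - 7/65) = 1/(-21522/65) = -65/21522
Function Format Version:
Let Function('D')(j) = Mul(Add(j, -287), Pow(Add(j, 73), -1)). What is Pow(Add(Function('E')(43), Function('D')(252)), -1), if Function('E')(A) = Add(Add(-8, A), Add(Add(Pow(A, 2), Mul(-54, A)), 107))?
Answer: Rational(-65, 21522) ≈ -0.0030202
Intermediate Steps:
Function('D')(j) = Mul(Pow(Add(73, j), -1), Add(-287, j)) (Function('D')(j) = Mul(Add(-287, j), Pow(Add(73, j), -1)) = Mul(Pow(Add(73, j), -1), Add(-287, j)))
Function('E')(A) = Add(99, Pow(A, 2), Mul(-53, A)) (Function('E')(A) = Add(Add(-8, A), Add(107, Pow(A, 2), Mul(-54, A))) = Add(99, Pow(A, 2), Mul(-53, A)))
Pow(Add(Function('E')(43), Function('D')(252)), -1) = Pow(Add(Add(99, Pow(43, 2), Mul(-53, 43)), Mul(Pow(Add(73, 252), -1), Add(-287, 252))), -1) = Pow(Add(Add(99, 1849, -2279), Mul(Pow(325, -1), -35)), -1) = Pow(Add(-331, Mul(Rational(1, 325), -35)), -1) = Pow(Add(-331, Rational(-7, 65)), -1) = Pow(Rational(-21522, 65), -1) = Rational(-65, 21522)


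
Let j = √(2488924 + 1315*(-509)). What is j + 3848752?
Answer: 3848752 + √1819589 ≈ 3.8501e+6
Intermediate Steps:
j = √1819589 (j = √(2488924 - 669335) = √1819589 ≈ 1348.9)
j + 3848752 = √1819589 + 3848752 = 3848752 + √1819589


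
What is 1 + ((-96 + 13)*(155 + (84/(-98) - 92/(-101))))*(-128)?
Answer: 1164635459/707 ≈ 1.6473e+6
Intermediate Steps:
1 + ((-96 + 13)*(155 + (84/(-98) - 92/(-101))))*(-128) = 1 - 83*(155 + (84*(-1/98) - 92*(-1/101)))*(-128) = 1 - 83*(155 + (-6/7 + 92/101))*(-128) = 1 - 83*(155 + 38/707)*(-128) = 1 - 83*109623/707*(-128) = 1 - 9098709/707*(-128) = 1 + 1164634752/707 = 1164635459/707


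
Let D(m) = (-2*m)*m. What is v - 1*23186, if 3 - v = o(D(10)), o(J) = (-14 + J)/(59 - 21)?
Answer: -440370/19 ≈ -23177.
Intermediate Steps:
D(m) = -2*m²
o(J) = -7/19 + J/38 (o(J) = (-14 + J)/38 = (-14 + J)*(1/38) = -7/19 + J/38)
v = 164/19 (v = 3 - (-7/19 + (-2*10²)/38) = 3 - (-7/19 + (-2*100)/38) = 3 - (-7/19 + (1/38)*(-200)) = 3 - (-7/19 - 100/19) = 3 - 1*(-107/19) = 3 + 107/19 = 164/19 ≈ 8.6316)
v - 1*23186 = 164/19 - 1*23186 = 164/19 - 23186 = -440370/19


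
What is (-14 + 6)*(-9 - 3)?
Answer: 96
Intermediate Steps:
(-14 + 6)*(-9 - 3) = -8*(-12) = 96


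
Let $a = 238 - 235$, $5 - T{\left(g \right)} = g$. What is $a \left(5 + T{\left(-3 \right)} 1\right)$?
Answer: $39$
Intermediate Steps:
$T{\left(g \right)} = 5 - g$
$a = 3$ ($a = 238 - 235 = 3$)
$a \left(5 + T{\left(-3 \right)} 1\right) = 3 \left(5 + \left(5 - -3\right) 1\right) = 3 \left(5 + \left(5 + 3\right) 1\right) = 3 \left(5 + 8 \cdot 1\right) = 3 \left(5 + 8\right) = 3 \cdot 13 = 39$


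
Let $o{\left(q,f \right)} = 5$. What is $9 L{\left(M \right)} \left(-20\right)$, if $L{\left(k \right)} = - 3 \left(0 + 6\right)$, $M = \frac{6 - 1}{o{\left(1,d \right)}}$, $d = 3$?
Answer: $3240$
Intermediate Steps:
$M = 1$ ($M = \frac{6 - 1}{5} = \left(6 - 1\right) \frac{1}{5} = 5 \cdot \frac{1}{5} = 1$)
$L{\left(k \right)} = -18$ ($L{\left(k \right)} = \left(-3\right) 6 = -18$)
$9 L{\left(M \right)} \left(-20\right) = 9 \left(-18\right) \left(-20\right) = \left(-162\right) \left(-20\right) = 3240$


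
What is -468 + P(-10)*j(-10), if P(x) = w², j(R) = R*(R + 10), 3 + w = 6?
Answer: -468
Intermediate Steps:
w = 3 (w = -3 + 6 = 3)
j(R) = R*(10 + R)
P(x) = 9 (P(x) = 3² = 9)
-468 + P(-10)*j(-10) = -468 + 9*(-10*(10 - 10)) = -468 + 9*(-10*0) = -468 + 9*0 = -468 + 0 = -468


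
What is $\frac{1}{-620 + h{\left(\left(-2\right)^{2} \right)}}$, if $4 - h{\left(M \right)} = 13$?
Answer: $- \frac{1}{629} \approx -0.0015898$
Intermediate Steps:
$h{\left(M \right)} = -9$ ($h{\left(M \right)} = 4 - 13 = -9$)
$\frac{1}{-620 + h{\left(\left(-2\right)^{2} \right)}} = \frac{1}{-620 - 9} = \frac{1}{-629} = - \frac{1}{629}$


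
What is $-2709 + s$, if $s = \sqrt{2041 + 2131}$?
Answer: $-2709 + 2 \sqrt{1043} \approx -2644.4$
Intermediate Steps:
$s = 2 \sqrt{1043}$ ($s = \sqrt{4172} = 2 \sqrt{1043} \approx 64.591$)
$-2709 + s = -2709 + 2 \sqrt{1043}$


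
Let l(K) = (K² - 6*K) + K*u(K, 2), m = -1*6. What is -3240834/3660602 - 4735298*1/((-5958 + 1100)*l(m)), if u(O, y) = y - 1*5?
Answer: 3979270971979/400122101610 ≈ 9.9451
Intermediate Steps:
u(O, y) = -5 + y (u(O, y) = y - 5 = -5 + y)
m = -6
l(K) = K² - 9*K (l(K) = (K² - 6*K) + K*(-5 + 2) = (K² - 6*K) + K*(-3) = (K² - 6*K) - 3*K = K² - 9*K)
-3240834/3660602 - 4735298*1/((-5958 + 1100)*l(m)) = -3240834/3660602 - 4735298*(-1/(6*(-5958 + 1100)*(-9 - 6))) = -3240834*1/3660602 - 4735298/((-(-29148)*(-15))) = -1620417/1830301 - 4735298/((-4858*90)) = -1620417/1830301 - 4735298/(-437220) = -1620417/1830301 - 4735298*(-1/437220) = -1620417/1830301 + 2367649/218610 = 3979270971979/400122101610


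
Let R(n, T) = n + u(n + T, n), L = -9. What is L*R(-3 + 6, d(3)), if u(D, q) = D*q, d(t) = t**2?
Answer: -351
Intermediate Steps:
R(n, T) = n + n*(T + n) (R(n, T) = n + (n + T)*n = n + (T + n)*n = n + n*(T + n))
L*R(-3 + 6, d(3)) = -9*(-3 + 6)*(1 + 3**2 + (-3 + 6)) = -27*(1 + 9 + 3) = -27*13 = -9*39 = -351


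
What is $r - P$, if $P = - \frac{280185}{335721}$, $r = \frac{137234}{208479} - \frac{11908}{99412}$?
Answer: $\frac{796134587491298}{579826938185409} \approx 1.3731$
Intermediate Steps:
$r = \frac{2790034619}{5181328587}$ ($r = 137234 \cdot \frac{1}{208479} - \frac{2977}{24853} = \frac{137234}{208479} - \frac{2977}{24853} = \frac{2790034619}{5181328587} \approx 0.53848$)
$P = - \frac{93395}{111907}$ ($P = \left(-280185\right) \frac{1}{335721} = - \frac{93395}{111907} \approx -0.83458$)
$r - P = \frac{2790034619}{5181328587} - - \frac{93395}{111907} = \frac{2790034619}{5181328587} + \frac{93395}{111907} = \frac{796134587491298}{579826938185409}$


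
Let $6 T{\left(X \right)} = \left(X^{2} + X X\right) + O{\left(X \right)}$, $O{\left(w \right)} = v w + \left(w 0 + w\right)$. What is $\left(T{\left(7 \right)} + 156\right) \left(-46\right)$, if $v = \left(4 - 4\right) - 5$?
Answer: $- \frac{23138}{3} \approx -7712.7$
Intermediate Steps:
$v = -5$ ($v = 0 - 5 = -5$)
$O{\left(w \right)} = - 4 w$ ($O{\left(w \right)} = - 5 w + \left(w 0 + w\right) = - 5 w + \left(0 + w\right) = - 5 w + w = - 4 w$)
$T{\left(X \right)} = - \frac{2 X}{3} + \frac{X^{2}}{3}$ ($T{\left(X \right)} = \frac{\left(X^{2} + X X\right) - 4 X}{6} = \frac{\left(X^{2} + X^{2}\right) - 4 X}{6} = \frac{2 X^{2} - 4 X}{6} = \frac{- 4 X + 2 X^{2}}{6} = - \frac{2 X}{3} + \frac{X^{2}}{3}$)
$\left(T{\left(7 \right)} + 156\right) \left(-46\right) = \left(\frac{1}{3} \cdot 7 \left(-2 + 7\right) + 156\right) \left(-46\right) = \left(\frac{1}{3} \cdot 7 \cdot 5 + 156\right) \left(-46\right) = \left(\frac{35}{3} + 156\right) \left(-46\right) = \frac{503}{3} \left(-46\right) = - \frac{23138}{3}$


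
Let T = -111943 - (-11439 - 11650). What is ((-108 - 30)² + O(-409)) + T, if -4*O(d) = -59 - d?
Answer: -139795/2 ≈ -69898.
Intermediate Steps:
O(d) = 59/4 + d/4 (O(d) = -(-59 - d)/4 = 59/4 + d/4)
T = -88854 (T = -111943 - 1*(-23089) = -111943 + 23089 = -88854)
((-108 - 30)² + O(-409)) + T = ((-108 - 30)² + (59/4 + (¼)*(-409))) - 88854 = ((-138)² + (59/4 - 409/4)) - 88854 = (19044 - 175/2) - 88854 = 37913/2 - 88854 = -139795/2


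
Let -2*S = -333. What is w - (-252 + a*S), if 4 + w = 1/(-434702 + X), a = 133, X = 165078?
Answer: -5903821917/269624 ≈ -21897.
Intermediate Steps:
S = 333/2 (S = -1/2*(-333) = 333/2 ≈ 166.50)
w = -1078497/269624 (w = -4 + 1/(-434702 + 165078) = -4 + 1/(-269624) = -4 - 1/269624 = -1078497/269624 ≈ -4.0000)
w - (-252 + a*S) = -1078497/269624 - (-252 + 133*(333/2)) = -1078497/269624 - (-252 + 44289/2) = -1078497/269624 - 1*43785/2 = -1078497/269624 - 43785/2 = -5903821917/269624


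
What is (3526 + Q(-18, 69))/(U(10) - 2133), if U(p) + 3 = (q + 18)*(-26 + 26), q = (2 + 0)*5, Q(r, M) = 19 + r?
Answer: -3527/2136 ≈ -1.6512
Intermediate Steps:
q = 10 (q = 2*5 = 10)
U(p) = -3 (U(p) = -3 + (10 + 18)*(-26 + 26) = -3 + 28*0 = -3 + 0 = -3)
(3526 + Q(-18, 69))/(U(10) - 2133) = (3526 + (19 - 18))/(-3 - 2133) = (3526 + 1)/(-2136) = 3527*(-1/2136) = -3527/2136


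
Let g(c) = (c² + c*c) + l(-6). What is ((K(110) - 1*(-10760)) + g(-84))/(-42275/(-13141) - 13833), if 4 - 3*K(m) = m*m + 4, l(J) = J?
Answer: -410643109/272605767 ≈ -1.5064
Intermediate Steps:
K(m) = -m²/3 (K(m) = 4/3 - (m*m + 4)/3 = 4/3 - (m² + 4)/3 = 4/3 - (4 + m²)/3 = 4/3 + (-4/3 - m²/3) = -m²/3)
g(c) = -6 + 2*c² (g(c) = (c² + c*c) - 6 = (c² + c²) - 6 = 2*c² - 6 = -6 + 2*c²)
((K(110) - 1*(-10760)) + g(-84))/(-42275/(-13141) - 13833) = ((-⅓*110² - 1*(-10760)) + (-6 + 2*(-84)²))/(-42275/(-13141) - 13833) = ((-⅓*12100 + 10760) + (-6 + 2*7056))/(-42275*(-1/13141) - 13833) = ((-12100/3 + 10760) + (-6 + 14112))/(42275/13141 - 13833) = (20180/3 + 14106)/(-181737178/13141) = (62498/3)*(-13141/181737178) = -410643109/272605767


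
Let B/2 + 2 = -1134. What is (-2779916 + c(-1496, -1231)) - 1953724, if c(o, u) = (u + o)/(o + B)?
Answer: -5945450931/1256 ≈ -4.7336e+6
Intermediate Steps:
B = -2272 (B = -4 + 2*(-1134) = -4 - 2268 = -2272)
c(o, u) = (o + u)/(-2272 + o) (c(o, u) = (u + o)/(o - 2272) = (o + u)/(-2272 + o))
(-2779916 + c(-1496, -1231)) - 1953724 = (-2779916 + (-1496 - 1231)/(-2272 - 1496)) - 1953724 = (-2779916 - 2727/(-3768)) - 1953724 = (-2779916 - 1/3768*(-2727)) - 1953724 = (-2779916 + 909/1256) - 1953724 = -3491573587/1256 - 1953724 = -5945450931/1256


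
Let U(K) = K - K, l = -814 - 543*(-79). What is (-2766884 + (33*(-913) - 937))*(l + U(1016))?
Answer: -117746129850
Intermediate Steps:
l = 42083 (l = -814 + 42897 = 42083)
U(K) = 0
(-2766884 + (33*(-913) - 937))*(l + U(1016)) = (-2766884 + (33*(-913) - 937))*(42083 + 0) = (-2766884 + (-30129 - 937))*42083 = (-2766884 - 31066)*42083 = -2797950*42083 = -117746129850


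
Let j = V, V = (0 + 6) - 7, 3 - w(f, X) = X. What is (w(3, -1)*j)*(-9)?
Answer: 36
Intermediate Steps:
w(f, X) = 3 - X
V = -1 (V = 6 - 7 = -1)
j = -1
(w(3, -1)*j)*(-9) = ((3 - 1*(-1))*(-1))*(-9) = ((3 + 1)*(-1))*(-9) = (4*(-1))*(-9) = -4*(-9) = 36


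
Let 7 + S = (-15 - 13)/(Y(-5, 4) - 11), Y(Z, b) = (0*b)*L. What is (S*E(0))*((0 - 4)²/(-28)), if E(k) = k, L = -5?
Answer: 0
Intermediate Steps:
Y(Z, b) = 0 (Y(Z, b) = (0*b)*(-5) = 0*(-5) = 0)
S = -49/11 (S = -7 + (-15 - 13)/(0 - 11) = -7 - 28/(-11) = -7 - 28*(-1/11) = -7 + 28/11 = -49/11 ≈ -4.4545)
(S*E(0))*((0 - 4)²/(-28)) = (-49/11*0)*((0 - 4)²/(-28)) = 0*((-4)²*(-1/28)) = 0*(16*(-1/28)) = 0*(-4/7) = 0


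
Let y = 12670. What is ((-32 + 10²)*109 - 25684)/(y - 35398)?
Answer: 2284/2841 ≈ 0.80394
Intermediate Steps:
((-32 + 10²)*109 - 25684)/(y - 35398) = ((-32 + 10²)*109 - 25684)/(12670 - 35398) = ((-32 + 100)*109 - 25684)/(-22728) = (68*109 - 25684)*(-1/22728) = (7412 - 25684)*(-1/22728) = -18272*(-1/22728) = 2284/2841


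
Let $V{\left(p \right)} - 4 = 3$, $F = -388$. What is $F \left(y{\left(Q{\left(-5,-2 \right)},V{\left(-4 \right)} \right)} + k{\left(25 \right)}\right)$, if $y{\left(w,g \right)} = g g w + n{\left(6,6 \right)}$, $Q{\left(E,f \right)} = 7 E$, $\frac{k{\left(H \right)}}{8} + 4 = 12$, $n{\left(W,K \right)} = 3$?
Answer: $639424$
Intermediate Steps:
$k{\left(H \right)} = 64$ ($k{\left(H \right)} = -32 + 8 \cdot 12 = -32 + 96 = 64$)
$V{\left(p \right)} = 7$ ($V{\left(p \right)} = 4 + 3 = 7$)
$y{\left(w,g \right)} = 3 + w g^{2}$ ($y{\left(w,g \right)} = g g w + 3 = g^{2} w + 3 = w g^{2} + 3 = 3 + w g^{2}$)
$F \left(y{\left(Q{\left(-5,-2 \right)},V{\left(-4 \right)} \right)} + k{\left(25 \right)}\right) = - 388 \left(\left(3 + 7 \left(-5\right) 7^{2}\right) + 64\right) = - 388 \left(\left(3 - 1715\right) + 64\right) = - 388 \left(-1712 + 64\right) = \left(-388\right) \left(-1648\right) = 639424$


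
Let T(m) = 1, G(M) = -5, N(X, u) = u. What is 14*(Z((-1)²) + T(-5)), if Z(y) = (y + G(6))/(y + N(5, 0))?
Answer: -42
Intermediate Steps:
Z(y) = (-5 + y)/y (Z(y) = (y - 5)/(y + 0) = (-5 + y)/y)
14*(Z((-1)²) + T(-5)) = 14*((-5 + (-1)²)/((-1)²) + 1) = 14*((-5 + 1)/1 + 1) = 14*(1*(-4) + 1) = 14*(-4 + 1) = 14*(-3) = -42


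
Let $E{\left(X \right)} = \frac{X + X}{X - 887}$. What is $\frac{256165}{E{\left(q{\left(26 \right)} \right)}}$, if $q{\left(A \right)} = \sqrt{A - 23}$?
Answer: $\frac{256165}{2} - \frac{227218355 \sqrt{3}}{6} \approx -6.5464 \cdot 10^{7}$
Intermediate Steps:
$q{\left(A \right)} = \sqrt{-23 + A}$
$E{\left(X \right)} = \frac{2 X}{-887 + X}$
$\frac{256165}{E{\left(q{\left(26 \right)} \right)}} = \frac{256165}{2 \sqrt{-23 + 26} \frac{1}{-887 + \sqrt{-23 + 26}}} = \frac{256165}{2 \sqrt{3} \frac{1}{-887 + \sqrt{3}}} = 256165 \frac{\sqrt{3} \left(-887 + \sqrt{3}\right)}{6} = \frac{256165 \sqrt{3} \left(-887 + \sqrt{3}\right)}{6}$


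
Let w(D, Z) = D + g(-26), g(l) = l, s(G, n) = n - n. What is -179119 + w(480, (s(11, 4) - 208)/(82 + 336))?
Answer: -178665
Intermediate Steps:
s(G, n) = 0
w(D, Z) = -26 + D (w(D, Z) = D - 26 = -26 + D)
-179119 + w(480, (s(11, 4) - 208)/(82 + 336)) = -179119 + (-26 + 480) = -179119 + 454 = -178665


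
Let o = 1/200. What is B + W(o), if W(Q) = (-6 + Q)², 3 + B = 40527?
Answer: 1622397601/40000 ≈ 40560.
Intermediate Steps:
o = 1/200 ≈ 0.0050000
B = 40524 (B = -3 + 40527 = 40524)
B + W(o) = 40524 + (-6 + 1/200)² = 40524 + (-1199/200)² = 40524 + 1437601/40000 = 1622397601/40000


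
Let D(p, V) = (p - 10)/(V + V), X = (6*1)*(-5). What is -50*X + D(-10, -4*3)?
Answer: 9005/6 ≈ 1500.8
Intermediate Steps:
X = -30 (X = 6*(-5) = -30)
D(p, V) = (-10 + p)/(2*V) (D(p, V) = (-10 + p)/((2*V)) = (-10 + p)*(1/(2*V)) = (-10 + p)/(2*V))
-50*X + D(-10, -4*3) = -50*(-30) + (-10 - 10)/(2*((-4*3))) = 1500 + (1/2)*(-20)/(-12) = 1500 + (1/2)*(-1/12)*(-20) = 1500 + 5/6 = 9005/6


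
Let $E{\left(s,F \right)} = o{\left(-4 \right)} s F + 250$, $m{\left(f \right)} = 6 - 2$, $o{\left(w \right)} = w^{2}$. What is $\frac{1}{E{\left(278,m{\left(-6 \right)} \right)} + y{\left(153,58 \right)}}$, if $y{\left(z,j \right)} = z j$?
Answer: $\frac{1}{26916} \approx 3.7153 \cdot 10^{-5}$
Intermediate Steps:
$m{\left(f \right)} = 4$ ($m{\left(f \right)} = 6 - 2 = 4$)
$E{\left(s,F \right)} = 250 + 16 F s$ ($E{\left(s,F \right)} = \left(-4\right)^{2} s F + 250 = 16 s F + 250 = 16 F s + 250 = 250 + 16 F s$)
$y{\left(z,j \right)} = j z$
$\frac{1}{E{\left(278,m{\left(-6 \right)} \right)} + y{\left(153,58 \right)}} = \frac{1}{\left(250 + 16 \cdot 4 \cdot 278\right) + 58 \cdot 153} = \frac{1}{\left(250 + 17792\right) + 8874} = \frac{1}{18042 + 8874} = \frac{1}{26916}$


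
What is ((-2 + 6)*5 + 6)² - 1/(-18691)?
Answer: 12635117/18691 ≈ 676.00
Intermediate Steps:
((-2 + 6)*5 + 6)² - 1/(-18691) = (4*5 + 6)² - 1*(-1/18691) = (20 + 6)² + 1/18691 = 26² + 1/18691 = 676 + 1/18691 = 12635117/18691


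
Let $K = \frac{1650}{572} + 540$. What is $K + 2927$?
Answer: $\frac{90217}{26} \approx 3469.9$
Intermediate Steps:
$K = \frac{14115}{26}$ ($K = 1650 \cdot \frac{1}{572} + 540 = \frac{75}{26} + 540 = \frac{14115}{26} \approx 542.88$)
$K + 2927 = \frac{14115}{26} + 2927 = \frac{90217}{26}$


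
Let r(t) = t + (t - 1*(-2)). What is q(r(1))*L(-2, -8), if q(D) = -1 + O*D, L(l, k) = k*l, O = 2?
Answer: 112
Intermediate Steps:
r(t) = 2 + 2*t (r(t) = t + (t + 2) = t + (2 + t) = 2 + 2*t)
q(D) = -1 + 2*D
q(r(1))*L(-2, -8) = (-1 + 2*(2 + 2*1))*(-8*(-2)) = (-1 + 2*(2 + 2))*16 = (-1 + 2*4)*16 = (-1 + 8)*16 = 7*16 = 112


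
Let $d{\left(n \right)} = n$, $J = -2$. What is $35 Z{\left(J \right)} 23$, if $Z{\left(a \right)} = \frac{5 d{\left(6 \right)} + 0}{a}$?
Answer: $-12075$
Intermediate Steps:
$Z{\left(a \right)} = \frac{30}{a}$ ($Z{\left(a \right)} = \frac{5 \cdot 6 + 0}{a} = \frac{30 + 0}{a} = \frac{30}{a}$)
$35 Z{\left(J \right)} 23 = 35 \frac{30}{-2} \cdot 23 = 35 \cdot 30 \left(- \frac{1}{2}\right) 23 = 35 \left(-15\right) 23 = \left(-525\right) 23 = -12075$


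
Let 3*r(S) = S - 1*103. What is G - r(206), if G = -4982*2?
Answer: -29995/3 ≈ -9998.3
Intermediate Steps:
G = -9964
r(S) = -103/3 + S/3 (r(S) = (S - 1*103)/3 = (S - 103)/3 = (-103 + S)/3 = -103/3 + S/3)
G - r(206) = -9964 - (-103/3 + (⅓)*206) = -9964 - (-103/3 + 206/3) = -9964 - 1*103/3 = -9964 - 103/3 = -29995/3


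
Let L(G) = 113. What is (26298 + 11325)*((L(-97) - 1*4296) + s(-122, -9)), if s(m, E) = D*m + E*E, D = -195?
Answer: 740721624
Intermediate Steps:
s(m, E) = E² - 195*m (s(m, E) = -195*m + E*E = -195*m + E² = E² - 195*m)
(26298 + 11325)*((L(-97) - 1*4296) + s(-122, -9)) = (26298 + 11325)*((113 - 1*4296) + ((-9)² - 195*(-122))) = 37623*((113 - 4296) + (81 + 23790)) = 37623*(-4183 + 23871) = 37623*19688 = 740721624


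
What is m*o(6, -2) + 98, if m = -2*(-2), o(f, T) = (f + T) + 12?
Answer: 162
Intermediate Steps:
o(f, T) = 12 + T + f (o(f, T) = (T + f) + 12 = 12 + T + f)
m = 4
m*o(6, -2) + 98 = 4*(12 - 2 + 6) + 98 = 4*16 + 98 = 64 + 98 = 162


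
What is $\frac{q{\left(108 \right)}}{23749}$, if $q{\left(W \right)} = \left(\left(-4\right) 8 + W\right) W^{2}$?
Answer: $\frac{886464}{23749} \approx 37.326$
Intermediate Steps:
$q{\left(W \right)} = W^{2} \left(-32 + W\right)$ ($q{\left(W \right)} = \left(-32 + W\right) W^{2} = W^{2} \left(-32 + W\right)$)
$\frac{q{\left(108 \right)}}{23749} = \frac{108^{2} \left(-32 + 108\right)}{23749} = 11664 \cdot 76 \cdot \frac{1}{23749} = 886464 \cdot \frac{1}{23749} = \frac{886464}{23749}$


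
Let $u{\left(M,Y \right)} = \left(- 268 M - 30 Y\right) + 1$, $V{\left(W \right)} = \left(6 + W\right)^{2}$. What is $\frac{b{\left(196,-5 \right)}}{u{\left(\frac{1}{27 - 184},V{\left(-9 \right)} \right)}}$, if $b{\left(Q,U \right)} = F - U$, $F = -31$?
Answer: $\frac{4082}{41965} \approx 0.097272$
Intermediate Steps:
$b{\left(Q,U \right)} = -31 - U$
$u{\left(M,Y \right)} = 1 - 268 M - 30 Y$
$\frac{b{\left(196,-5 \right)}}{u{\left(\frac{1}{27 - 184},V{\left(-9 \right)} \right)}} = \frac{-31 - -5}{1 - \frac{268}{27 - 184} - 30 \left(6 - 9\right)^{2}} = \frac{-31 + 5}{1 - \frac{268}{-157} - 30 \left(-3\right)^{2}} = - \frac{26}{1 - - \frac{268}{157} - 270} = - \frac{26}{1 + \frac{268}{157} - 270} = - \frac{26}{- \frac{41965}{157}} = \left(-26\right) \left(- \frac{157}{41965}\right) = \frac{4082}{41965}$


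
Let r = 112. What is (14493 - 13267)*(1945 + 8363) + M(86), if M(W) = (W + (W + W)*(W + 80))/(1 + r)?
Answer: 1428078342/113 ≈ 1.2638e+7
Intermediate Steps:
M(W) = W/113 + 2*W*(80 + W)/113 (M(W) = (W + (W + W)*(W + 80))/(1 + 112) = (W + (2*W)*(80 + W))/113 = (W + 2*W*(80 + W))*(1/113) = W/113 + 2*W*(80 + W)/113)
(14493 - 13267)*(1945 + 8363) + M(86) = (14493 - 13267)*(1945 + 8363) + (1/113)*86*(161 + 2*86) = 1226*10308 + (1/113)*86*(161 + 172) = 12637608 + (1/113)*86*333 = 12637608 + 28638/113 = 1428078342/113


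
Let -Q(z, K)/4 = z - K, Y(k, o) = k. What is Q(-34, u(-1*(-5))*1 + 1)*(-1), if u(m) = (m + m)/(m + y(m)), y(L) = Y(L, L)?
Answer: -144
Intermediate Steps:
y(L) = L
u(m) = 1 (u(m) = (m + m)/(m + m) = (2*m)/((2*m)) = (2*m)*(1/(2*m)) = 1)
Q(z, K) = -4*z + 4*K (Q(z, K) = -4*(z - K) = -4*z + 4*K)
Q(-34, u(-1*(-5))*1 + 1)*(-1) = (-4*(-34) + 4*(1*1 + 1))*(-1) = (136 + 4*(1 + 1))*(-1) = (136 + 4*2)*(-1) = (136 + 8)*(-1) = 144*(-1) = -144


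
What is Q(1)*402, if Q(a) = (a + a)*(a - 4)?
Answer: -2412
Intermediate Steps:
Q(a) = 2*a*(-4 + a) (Q(a) = (2*a)*(-4 + a) = 2*a*(-4 + a))
Q(1)*402 = (2*1*(-4 + 1))*402 = (2*1*(-3))*402 = -6*402 = -2412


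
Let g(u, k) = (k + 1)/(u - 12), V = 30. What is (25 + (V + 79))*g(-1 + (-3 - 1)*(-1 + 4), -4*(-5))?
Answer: -2814/25 ≈ -112.56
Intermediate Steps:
g(u, k) = (1 + k)/(-12 + u)
(25 + (V + 79))*g(-1 + (-3 - 1)*(-1 + 4), -4*(-5)) = (25 + (30 + 79))*((1 - 4*(-5))/(-12 + (-1 + (-3 - 1)*(-1 + 4)))) = (25 + 109)*((1 + 20)/(-12 + (-1 - 4*3))) = 134*(21/(-12 + (-1 - 12))) = 134*(21/(-12 - 13)) = 134*(21/(-25)) = 134*(-1/25*21) = 134*(-21/25) = -2814/25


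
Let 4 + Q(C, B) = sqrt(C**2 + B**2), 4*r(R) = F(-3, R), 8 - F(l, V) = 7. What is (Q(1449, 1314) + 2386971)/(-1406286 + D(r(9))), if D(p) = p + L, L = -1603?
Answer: -9547868/5631555 - 12*sqrt(47237)/1877185 ≈ -1.6968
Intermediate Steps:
F(l, V) = 1 (F(l, V) = 8 - 1*7 = 8 - 7 = 1)
r(R) = 1/4 (r(R) = (1/4)*1 = 1/4)
Q(C, B) = -4 + sqrt(B**2 + C**2) (Q(C, B) = -4 + sqrt(C**2 + B**2) = -4 + sqrt(B**2 + C**2))
D(p) = -1603 + p (D(p) = p - 1603 = -1603 + p)
(Q(1449, 1314) + 2386971)/(-1406286 + D(r(9))) = ((-4 + sqrt(1314**2 + 1449**2)) + 2386971)/(-1406286 + (-1603 + 1/4)) = ((-4 + sqrt(1726596 + 2099601)) + 2386971)/(-1406286 - 6411/4) = ((-4 + sqrt(3826197)) + 2386971)/(-5631555/4) = ((-4 + 9*sqrt(47237)) + 2386971)*(-4/5631555) = (2386967 + 9*sqrt(47237))*(-4/5631555) = -9547868/5631555 - 12*sqrt(47237)/1877185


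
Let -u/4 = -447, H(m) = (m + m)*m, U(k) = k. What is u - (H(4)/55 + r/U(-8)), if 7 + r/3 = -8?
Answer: 783989/440 ≈ 1781.8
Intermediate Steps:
r = -45 (r = -21 + 3*(-8) = -21 - 24 = -45)
H(m) = 2*m**2 (H(m) = (2*m)*m = 2*m**2)
u = 1788 (u = -4*(-447) = 1788)
u - (H(4)/55 + r/U(-8)) = 1788 - ((2*4**2)/55 - 45/(-8)) = 1788 - ((2*16)*(1/55) - 45*(-1/8)) = 1788 - (32*(1/55) + 45/8) = 1788 - (32/55 + 45/8) = 1788 - 1*2731/440 = 1788 - 2731/440 = 783989/440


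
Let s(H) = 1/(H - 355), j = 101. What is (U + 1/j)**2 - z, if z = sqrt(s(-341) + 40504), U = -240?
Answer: 587529121/10201 - sqrt(4905196242)/348 ≈ 57394.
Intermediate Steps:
s(H) = 1/(-355 + H)
z = sqrt(4905196242)/348 (z = sqrt(1/(-355 - 341) + 40504) = sqrt(1/(-696) + 40504) = sqrt(-1/696 + 40504) = sqrt(28190783/696) = sqrt(4905196242)/348 ≈ 201.26)
(U + 1/j)**2 - z = (-240 + 1/101)**2 - sqrt(4905196242)/348 = (-24239/101)**2 - sqrt(4905196242)/348 = 587529121/10201 - sqrt(4905196242)/348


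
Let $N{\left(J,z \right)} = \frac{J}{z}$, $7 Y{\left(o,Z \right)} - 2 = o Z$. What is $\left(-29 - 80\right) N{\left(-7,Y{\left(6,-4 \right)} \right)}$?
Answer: $- \frac{5341}{22} \approx -242.77$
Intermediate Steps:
$Y{\left(o,Z \right)} = \frac{2}{7} + \frac{Z o}{7}$ ($Y{\left(o,Z \right)} = \frac{2}{7} + \frac{o Z}{7} = \frac{2}{7} + \frac{Z o}{7}$)
$\left(-29 - 80\right) N{\left(-7,Y{\left(6,-4 \right)} \right)} = \left(-29 - 80\right) \left(- \frac{7}{\frac{2}{7} + \frac{1}{7} \left(-4\right) 6}\right) = - 109 \left(- \frac{7}{\frac{2}{7} - \frac{24}{7}}\right) = - 109 \left(- \frac{7}{- \frac{22}{7}}\right) = - 109 \left(\left(-7\right) \left(- \frac{7}{22}\right)\right) = \left(-109\right) \frac{49}{22} = - \frac{5341}{22}$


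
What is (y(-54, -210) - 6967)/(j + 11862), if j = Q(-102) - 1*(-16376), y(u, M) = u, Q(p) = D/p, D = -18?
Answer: -119357/480049 ≈ -0.24864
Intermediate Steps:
Q(p) = -18/p
j = 278395/17 (j = -18/(-102) - 1*(-16376) = -18*(-1/102) + 16376 = 3/17 + 16376 = 278395/17 ≈ 16376.)
(y(-54, -210) - 6967)/(j + 11862) = (-54 - 6967)/(278395/17 + 11862) = -7021/480049/17 = -7021*17/480049 = -119357/480049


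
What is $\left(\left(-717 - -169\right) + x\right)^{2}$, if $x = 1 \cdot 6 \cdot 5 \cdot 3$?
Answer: $209764$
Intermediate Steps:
$x = 90$ ($x = 1 \cdot 30 \cdot 3 = 30 \cdot 3 = 90$)
$\left(\left(-717 - -169\right) + x\right)^{2} = \left(\left(-717 - -169\right) + 90\right)^{2} = \left(\left(-717 + 169\right) + 90\right)^{2} = \left(-548 + 90\right)^{2} = \left(-458\right)^{2} = 209764$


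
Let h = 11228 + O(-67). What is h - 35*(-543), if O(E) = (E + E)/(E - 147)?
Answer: 3234998/107 ≈ 30234.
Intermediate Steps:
O(E) = 2*E/(-147 + E) (O(E) = (2*E)/(-147 + E) = 2*E/(-147 + E))
h = 1201463/107 (h = 11228 + 2*(-67)/(-147 - 67) = 11228 + 2*(-67)/(-214) = 11228 + 2*(-67)*(-1/214) = 11228 + 67/107 = 1201463/107 ≈ 11229.)
h - 35*(-543) = 1201463/107 - 35*(-543) = 1201463/107 + 19005 = 3234998/107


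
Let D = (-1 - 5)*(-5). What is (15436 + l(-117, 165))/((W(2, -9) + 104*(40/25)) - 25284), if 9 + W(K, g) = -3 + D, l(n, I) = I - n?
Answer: -39295/62749 ≈ -0.62623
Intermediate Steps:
D = 30 (D = -6*(-5) = 30)
W(K, g) = 18 (W(K, g) = -9 + (-3 + 30) = -9 + 27 = 18)
(15436 + l(-117, 165))/((W(2, -9) + 104*(40/25)) - 25284) = (15436 + (165 - 1*(-117)))/((18 + 104*(40/25)) - 25284) = (15436 + (165 + 117))/((18 + 104*(40*(1/25))) - 25284) = (15436 + 282)/((18 + 104*(8/5)) - 25284) = 15718/((18 + 832/5) - 25284) = 15718/(922/5 - 25284) = 15718/(-125498/5) = 15718*(-5/125498) = -39295/62749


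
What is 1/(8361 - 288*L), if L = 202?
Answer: -1/49815 ≈ -2.0074e-5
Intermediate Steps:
1/(8361 - 288*L) = 1/(8361 - 288*202) = 1/(8361 - 58176) = 1/(-49815) = -1/49815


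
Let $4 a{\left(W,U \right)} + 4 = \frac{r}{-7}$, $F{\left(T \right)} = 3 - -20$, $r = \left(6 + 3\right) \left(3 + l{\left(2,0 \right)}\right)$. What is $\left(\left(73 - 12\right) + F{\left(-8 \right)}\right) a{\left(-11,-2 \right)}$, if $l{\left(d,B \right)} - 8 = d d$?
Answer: $-489$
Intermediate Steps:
$l{\left(d,B \right)} = 8 + d^{2}$ ($l{\left(d,B \right)} = 8 + d d = 8 + d^{2}$)
$r = 135$ ($r = \left(6 + 3\right) \left(3 + \left(8 + 2^{2}\right)\right) = 9 \left(3 + \left(8 + 4\right)\right) = 9 \left(3 + 12\right) = 9 \cdot 15 = 135$)
$F{\left(T \right)} = 23$ ($F{\left(T \right)} = 3 + 20 = 23$)
$a{\left(W,U \right)} = - \frac{163}{28}$ ($a{\left(W,U \right)} = -1 + \frac{135 \frac{1}{-7}}{4} = -1 + \frac{135 \left(- \frac{1}{7}\right)}{4} = -1 + \frac{1}{4} \left(- \frac{135}{7}\right) = -1 - \frac{135}{28} = - \frac{163}{28}$)
$\left(\left(73 - 12\right) + F{\left(-8 \right)}\right) a{\left(-11,-2 \right)} = \left(\left(73 - 12\right) + 23\right) \left(- \frac{163}{28}\right) = \left(61 + 23\right) \left(- \frac{163}{28}\right) = 84 \left(- \frac{163}{28}\right) = -489$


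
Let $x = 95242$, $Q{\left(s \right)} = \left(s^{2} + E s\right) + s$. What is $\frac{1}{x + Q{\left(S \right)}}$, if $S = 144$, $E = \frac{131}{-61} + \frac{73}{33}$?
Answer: $\frac{671}{77924102} \approx 8.6109 \cdot 10^{-6}$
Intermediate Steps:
$E = \frac{130}{2013}$ ($E = 131 \left(- \frac{1}{61}\right) + 73 \cdot \frac{1}{33} = - \frac{131}{61} + \frac{73}{33} = \frac{130}{2013} \approx 0.06458$)
$Q{\left(s \right)} = s^{2} + \frac{2143 s}{2013}$ ($Q{\left(s \right)} = \left(s^{2} + \frac{130 s}{2013}\right) + s = s^{2} + \frac{2143 s}{2013}$)
$\frac{1}{x + Q{\left(S \right)}} = \frac{1}{95242 + \frac{1}{2013} \cdot 144 \left(2143 + 2013 \cdot 144\right)} = \frac{1}{95242 + \frac{1}{2013} \cdot 144 \left(2143 + 289872\right)} = \frac{1}{95242 + \frac{1}{2013} \cdot 144 \cdot 292015} = \frac{1}{95242 + \frac{14016720}{671}} = \frac{1}{\frac{77924102}{671}} = \frac{671}{77924102}$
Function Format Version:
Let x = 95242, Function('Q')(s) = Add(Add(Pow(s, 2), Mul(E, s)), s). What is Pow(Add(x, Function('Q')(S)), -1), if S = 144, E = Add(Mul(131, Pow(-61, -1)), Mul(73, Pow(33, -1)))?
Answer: Rational(671, 77924102) ≈ 8.6109e-6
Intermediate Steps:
E = Rational(130, 2013) (E = Add(Mul(131, Rational(-1, 61)), Mul(73, Rational(1, 33))) = Add(Rational(-131, 61), Rational(73, 33)) = Rational(130, 2013) ≈ 0.064580)
Function('Q')(s) = Add(Pow(s, 2), Mul(Rational(2143, 2013), s)) (Function('Q')(s) = Add(Add(Pow(s, 2), Mul(Rational(130, 2013), s)), s) = Add(Pow(s, 2), Mul(Rational(2143, 2013), s)))
Pow(Add(x, Function('Q')(S)), -1) = Pow(Add(95242, Mul(Rational(1, 2013), 144, Add(2143, Mul(2013, 144)))), -1) = Pow(Add(95242, Mul(Rational(1, 2013), 144, Add(2143, 289872))), -1) = Pow(Add(95242, Mul(Rational(1, 2013), 144, 292015)), -1) = Pow(Add(95242, Rational(14016720, 671)), -1) = Pow(Rational(77924102, 671), -1) = Rational(671, 77924102)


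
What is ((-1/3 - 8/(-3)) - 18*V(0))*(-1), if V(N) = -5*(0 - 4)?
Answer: 1073/3 ≈ 357.67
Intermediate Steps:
V(N) = 20 (V(N) = -5*(-4) = 20)
((-1/3 - 8/(-3)) - 18*V(0))*(-1) = ((-1/3 - 8/(-3)) - 18*20)*(-1) = ((-1*1/3 - 8*(-1/3)) - 360)*(-1) = ((-1/3 + 8/3) - 360)*(-1) = (7/3 - 360)*(-1) = -1073/3*(-1) = 1073/3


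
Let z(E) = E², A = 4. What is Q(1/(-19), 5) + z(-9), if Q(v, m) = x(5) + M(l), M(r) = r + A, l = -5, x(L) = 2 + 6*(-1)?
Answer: 76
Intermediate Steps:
x(L) = -4 (x(L) = 2 - 6 = -4)
M(r) = 4 + r (M(r) = r + 4 = 4 + r)
Q(v, m) = -5 (Q(v, m) = -4 + (4 - 5) = -4 - 1 = -5)
Q(1/(-19), 5) + z(-9) = -5 + (-9)² = -5 + 81 = 76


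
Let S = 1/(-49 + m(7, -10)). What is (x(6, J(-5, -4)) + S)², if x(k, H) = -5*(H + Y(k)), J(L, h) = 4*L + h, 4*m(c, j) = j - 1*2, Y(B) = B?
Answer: 21893041/2704 ≈ 8096.5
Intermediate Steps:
m(c, j) = -½ + j/4 (m(c, j) = (j - 1*2)/4 = (j - 2)/4 = (-2 + j)/4 = -½ + j/4)
J(L, h) = h + 4*L
x(k, H) = -5*H - 5*k (x(k, H) = -5*(H + k) = -5*H - 5*k)
S = -1/52 (S = 1/(-49 + (-½ + (¼)*(-10))) = 1/(-49 + (-½ - 5/2)) = 1/(-49 - 3) = 1/(-52) = -1/52 ≈ -0.019231)
(x(6, J(-5, -4)) + S)² = ((-5*(-4 + 4*(-5)) - 5*6) - 1/52)² = ((-5*(-4 - 20) - 30) - 1/52)² = ((-5*(-24) - 30) - 1/52)² = ((120 - 30) - 1/52)² = (90 - 1/52)² = (4679/52)² = 21893041/2704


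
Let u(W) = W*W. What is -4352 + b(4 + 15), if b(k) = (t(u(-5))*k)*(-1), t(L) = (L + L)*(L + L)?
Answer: -51852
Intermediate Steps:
u(W) = W**2
t(L) = 4*L**2 (t(L) = (2*L)*(2*L) = 4*L**2)
b(k) = -2500*k (b(k) = ((4*((-5)**2)**2)*k)*(-1) = ((4*25**2)*k)*(-1) = ((4*625)*k)*(-1) = (2500*k)*(-1) = -2500*k)
-4352 + b(4 + 15) = -4352 - 2500*(4 + 15) = -4352 - 2500*19 = -4352 - 47500 = -51852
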